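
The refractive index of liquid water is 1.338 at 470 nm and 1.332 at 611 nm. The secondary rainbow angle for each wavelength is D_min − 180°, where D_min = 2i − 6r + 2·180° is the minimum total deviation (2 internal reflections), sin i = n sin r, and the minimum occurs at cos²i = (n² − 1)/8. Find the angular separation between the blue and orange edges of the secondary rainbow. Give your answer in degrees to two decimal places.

At 470 nm (n = 1.338): cos²i = 0.09878 → i = 71.682°, r = 45.195°, D_min = 232.193°, rainbow angle = 52.193°.
At 611 nm (n = 1.332): cos²i = 0.09678 → i = 71.875°, r = 45.520°, D_min = 230.628°, rainbow angle = 50.628°.
Angular width = |52.193° − 50.628°| = 1.564°.

1.56°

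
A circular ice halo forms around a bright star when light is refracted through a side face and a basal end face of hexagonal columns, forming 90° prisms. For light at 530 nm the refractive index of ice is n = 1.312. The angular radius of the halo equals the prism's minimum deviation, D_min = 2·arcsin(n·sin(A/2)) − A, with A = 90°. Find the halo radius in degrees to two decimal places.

n·sin(A/2) = 1.312 × sin 45° = 1.312 × 0.7071 = 0.9277.
D_min = 2·arcsin(0.9277) − 90° = 2 × 68.083° − 90° = 46.166°.

46.17°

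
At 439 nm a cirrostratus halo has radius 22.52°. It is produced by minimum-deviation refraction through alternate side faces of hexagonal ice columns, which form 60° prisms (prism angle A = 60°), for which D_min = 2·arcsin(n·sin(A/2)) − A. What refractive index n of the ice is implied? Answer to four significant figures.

1.319

Rearranging: n = sin((D_min + A)/2) / sin(A/2).
(D_min + A)/2 = (22.52° + 60°)/2 = 41.260°.
n = sin 41.260° / sin 30° = 0.6595 / 0.5000 = 1.3190.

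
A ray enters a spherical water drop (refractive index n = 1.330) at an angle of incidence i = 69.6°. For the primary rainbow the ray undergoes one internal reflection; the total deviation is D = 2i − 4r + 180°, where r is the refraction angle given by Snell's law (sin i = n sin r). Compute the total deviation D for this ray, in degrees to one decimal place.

140.0°

sin r = sin 69.6° / 1.330 = 0.9373/1.330 = 0.7047; r = 44.81°.
D = 2·69.6° − 4·44.81° + 180° = 139.20° − 179.23° + 180° = 139.97°.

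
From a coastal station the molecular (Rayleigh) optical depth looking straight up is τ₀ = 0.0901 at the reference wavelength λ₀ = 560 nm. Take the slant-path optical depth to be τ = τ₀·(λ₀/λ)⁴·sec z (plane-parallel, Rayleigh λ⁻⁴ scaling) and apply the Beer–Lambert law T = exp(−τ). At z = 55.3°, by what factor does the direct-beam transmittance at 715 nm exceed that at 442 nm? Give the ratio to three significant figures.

Airmass: sec 55.3° = 1.7566.
τ(715 nm) = 0.0901 × (560/715)⁴ × 1.7566 = 0.0901 × 0.3763 × 1.7566 = 0.0596.
τ(442 nm) = 0.0901 × (560/442)⁴ × 1.7566 = 0.0901 × 2.5767 × 1.7566 = 0.4078.
T(715)/T(442) = exp(τ_B − τ_A) = exp(0.3483) = 1.4166.

1.42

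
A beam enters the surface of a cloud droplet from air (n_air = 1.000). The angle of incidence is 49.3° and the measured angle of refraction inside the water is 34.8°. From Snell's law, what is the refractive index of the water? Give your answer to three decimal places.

1.328

n = sin θ_i / sin θ_r = sin 49.3° / sin 34.8° = 0.7581 / 0.5707 = 1.3284.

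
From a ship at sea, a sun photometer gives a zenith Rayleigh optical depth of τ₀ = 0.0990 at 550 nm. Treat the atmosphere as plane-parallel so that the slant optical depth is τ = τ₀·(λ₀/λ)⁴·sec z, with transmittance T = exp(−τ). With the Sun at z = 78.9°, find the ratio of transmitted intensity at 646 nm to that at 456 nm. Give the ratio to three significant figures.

Airmass: sec 78.9° = 5.1942.
τ(646 nm) = 0.0990 × (550/646)⁴ × 5.1942 = 0.0990 × 0.5254 × 5.1942 = 0.2702.
τ(456 nm) = 0.0990 × (550/456)⁴ × 5.1942 = 0.0990 × 2.1164 × 5.1942 = 1.0883.
T(646)/T(456) = exp(τ_B − τ_A) = exp(0.8181) = 2.2662.

2.27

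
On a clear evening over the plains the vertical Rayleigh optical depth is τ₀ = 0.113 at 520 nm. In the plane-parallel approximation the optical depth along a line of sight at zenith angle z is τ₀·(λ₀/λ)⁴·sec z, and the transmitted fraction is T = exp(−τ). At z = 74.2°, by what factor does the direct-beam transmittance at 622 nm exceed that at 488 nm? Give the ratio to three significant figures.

1.39

Airmass: sec 74.2° = 3.6727.
τ(622 nm) = 0.113 × (520/622)⁴ × 3.6727 = 0.113 × 0.4885 × 3.6727 = 0.2027.
τ(488 nm) = 0.113 × (520/488)⁴ × 3.6727 = 0.113 × 1.2892 × 3.6727 = 0.5351.
T(622)/T(488) = exp(τ_B − τ_A) = exp(0.3323) = 1.3942.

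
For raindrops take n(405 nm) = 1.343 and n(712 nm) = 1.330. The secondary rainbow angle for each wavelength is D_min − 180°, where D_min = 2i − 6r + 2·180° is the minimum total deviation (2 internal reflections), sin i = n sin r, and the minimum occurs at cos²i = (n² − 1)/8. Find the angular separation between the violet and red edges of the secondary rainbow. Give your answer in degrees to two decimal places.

3.38°

At 405 nm (n = 1.343): cos²i = 0.10046 → i = 71.522°, r = 44.928°, D_min = 233.478°, rainbow angle = 53.478°.
At 712 nm (n = 1.330): cos²i = 0.09611 → i = 71.940°, r = 45.630°, D_min = 230.101°, rainbow angle = 50.101°.
Angular width = |53.478° − 50.101°| = 3.377°.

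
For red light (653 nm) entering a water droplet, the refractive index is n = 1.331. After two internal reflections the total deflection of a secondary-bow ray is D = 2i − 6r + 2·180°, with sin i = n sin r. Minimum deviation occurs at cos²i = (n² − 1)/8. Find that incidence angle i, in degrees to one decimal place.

cos²i = (1.331² − 1)/8 = (1.77156 − 1)/8 = 0.09645.
cos i = 0.31056, so i = 71.907°.

71.9°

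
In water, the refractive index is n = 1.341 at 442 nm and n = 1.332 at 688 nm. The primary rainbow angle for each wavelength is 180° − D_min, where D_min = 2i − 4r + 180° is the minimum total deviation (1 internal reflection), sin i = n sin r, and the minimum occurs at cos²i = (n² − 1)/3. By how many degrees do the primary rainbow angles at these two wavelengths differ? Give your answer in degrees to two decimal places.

At 442 nm (n = 1.341): cos²i = 0.26609 → i = 58.946°, r = 39.705°, D_min = 139.071°, rainbow angle = 40.929°.
At 688 nm (n = 1.332): cos²i = 0.25807 → i = 59.469°, r = 40.290°, D_min = 137.776°, rainbow angle = 42.224°.
Angular width = |40.929° − 42.224°| = 1.295°.

1.29°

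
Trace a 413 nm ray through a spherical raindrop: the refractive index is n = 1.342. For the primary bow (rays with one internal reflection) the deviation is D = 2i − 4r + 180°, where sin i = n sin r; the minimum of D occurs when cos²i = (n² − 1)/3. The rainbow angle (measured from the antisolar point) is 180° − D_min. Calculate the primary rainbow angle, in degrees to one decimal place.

cos²i = (1.80096 − 1)/3 = 0.26699; i = arccos(0.51671) = 58.888°.
sin r = sin 58.888°/1.342 = 0.63797; r = 39.641°.
D_min = 2·58.888° − 4·39.641° + 180° = 139.213°.
Rainbow angle = 180° − D_min = 40.787°.

40.8°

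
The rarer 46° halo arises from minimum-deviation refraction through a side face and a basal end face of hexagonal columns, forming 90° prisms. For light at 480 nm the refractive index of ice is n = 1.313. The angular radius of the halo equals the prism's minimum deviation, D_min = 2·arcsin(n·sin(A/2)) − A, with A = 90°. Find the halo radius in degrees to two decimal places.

46.38°

n·sin(A/2) = 1.313 × sin 45° = 1.313 × 0.7071 = 0.9284.
D_min = 2·arcsin(0.9284) − 90° = 2 × 68.192° − 90° = 46.383°.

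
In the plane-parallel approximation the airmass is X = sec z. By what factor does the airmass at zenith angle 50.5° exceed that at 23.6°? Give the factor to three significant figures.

1.44

X(50.5°)/X(23.6°) = sec 50.5° / sec 23.6° = cos 23.6° / cos 50.5° = 0.9164/0.6361 = 1.4406.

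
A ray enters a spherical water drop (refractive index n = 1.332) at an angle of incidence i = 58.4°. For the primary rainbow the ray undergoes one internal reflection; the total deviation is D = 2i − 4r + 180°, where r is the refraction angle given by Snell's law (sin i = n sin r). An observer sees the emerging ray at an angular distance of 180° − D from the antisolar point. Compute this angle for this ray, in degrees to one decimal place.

42.2°

sin r = sin 58.4° / 1.332 = 0.8517/1.332 = 0.6394; r = 39.75°.
D = 2·58.4° − 4·39.75° + 180° = 116.80° − 159.00° + 180° = 137.80°.
Angle from antisolar point = 180° − D = 42.20°.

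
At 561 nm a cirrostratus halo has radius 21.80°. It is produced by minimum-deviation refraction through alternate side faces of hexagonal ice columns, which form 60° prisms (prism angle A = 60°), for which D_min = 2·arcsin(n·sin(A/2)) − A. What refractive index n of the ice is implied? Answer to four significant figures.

1.309

Rearranging: n = sin((D_min + A)/2) / sin(A/2).
(D_min + A)/2 = (21.80° + 60°)/2 = 40.900°.
n = sin 40.900° / sin 30° = 0.6547 / 0.5000 = 1.3095.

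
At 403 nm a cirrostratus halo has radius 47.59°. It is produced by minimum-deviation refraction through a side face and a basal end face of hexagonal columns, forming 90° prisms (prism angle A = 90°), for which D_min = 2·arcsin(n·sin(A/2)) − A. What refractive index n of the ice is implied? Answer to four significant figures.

Rearranging: n = sin((D_min + A)/2) / sin(A/2).
(D_min + A)/2 = (47.59° + 90°)/2 = 68.795°.
n = sin 68.795° / sin 45° = 0.9323 / 0.7071 = 1.3185.

1.318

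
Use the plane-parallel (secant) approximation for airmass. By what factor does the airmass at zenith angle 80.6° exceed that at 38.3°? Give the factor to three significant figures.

X(80.6°)/X(38.3°) = sec 80.6° / sec 38.3° = cos 38.3° / cos 80.6° = 0.7848/0.1633 = 4.8050.

4.80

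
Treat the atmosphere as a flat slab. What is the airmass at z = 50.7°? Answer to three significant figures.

X = sec z = 1/cos 50.7° = 1/0.6334 = 1.5788.

1.58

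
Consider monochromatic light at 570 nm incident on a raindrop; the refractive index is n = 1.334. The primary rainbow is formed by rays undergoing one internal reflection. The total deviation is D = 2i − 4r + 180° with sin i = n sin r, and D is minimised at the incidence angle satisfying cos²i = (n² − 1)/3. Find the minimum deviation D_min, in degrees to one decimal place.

138.1°

cos²i = (1.77956 − 1)/3 = 0.25985; i = arccos(0.50976) = 59.352°.
sin r = sin 59.352°/1.334 = 0.64492; r = 40.159°.
D_min = 2·59.352° − 4·40.159° + 180° = 138.067°.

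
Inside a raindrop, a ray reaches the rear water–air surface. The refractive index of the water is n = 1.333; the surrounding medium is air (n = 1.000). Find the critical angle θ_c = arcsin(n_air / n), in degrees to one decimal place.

48.6°

sin θ_c = n_air / n = 1.000 / 1.333 = 0.7502.
θ_c = arcsin(0.7502) = 48.61°.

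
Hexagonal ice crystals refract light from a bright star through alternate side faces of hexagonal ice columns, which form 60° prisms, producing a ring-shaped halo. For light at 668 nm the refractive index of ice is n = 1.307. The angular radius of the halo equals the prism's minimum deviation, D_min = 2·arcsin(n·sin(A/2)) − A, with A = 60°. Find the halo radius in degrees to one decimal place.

n·sin(A/2) = 1.307 × sin 30° = 1.307 × 0.5000 = 0.6535.
D_min = 2·arcsin(0.6535) − 60° = 2 × 40.806° − 60° = 21.612°.

21.6°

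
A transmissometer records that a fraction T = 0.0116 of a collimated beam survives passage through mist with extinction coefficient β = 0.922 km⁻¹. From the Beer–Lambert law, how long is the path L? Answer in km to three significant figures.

Beer–Lambert: T = exp(−βL) ⇒ L = −ln(T)/β = −ln(0.0116)/0.922 = 4.4568/0.922 = 4.834 km.

4.83 km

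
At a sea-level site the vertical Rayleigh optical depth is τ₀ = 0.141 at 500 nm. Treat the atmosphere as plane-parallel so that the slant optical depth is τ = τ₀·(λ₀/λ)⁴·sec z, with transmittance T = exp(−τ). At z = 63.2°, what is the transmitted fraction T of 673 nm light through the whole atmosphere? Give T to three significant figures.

sec 63.2° = 2.2179.
τ = 0.141 × (500/673)⁴ × 2.2179 = 0.141 × 0.3047 × 2.2179 = 0.0953.
T = exp(−0.0953) = 0.9091.

0.909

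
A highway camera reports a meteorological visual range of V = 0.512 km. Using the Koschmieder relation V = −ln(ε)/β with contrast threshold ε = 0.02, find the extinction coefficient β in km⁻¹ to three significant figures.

7.64 km⁻¹

β = −ln(0.02) / V = 3.912 / 0.512 = 7.6407 km⁻¹.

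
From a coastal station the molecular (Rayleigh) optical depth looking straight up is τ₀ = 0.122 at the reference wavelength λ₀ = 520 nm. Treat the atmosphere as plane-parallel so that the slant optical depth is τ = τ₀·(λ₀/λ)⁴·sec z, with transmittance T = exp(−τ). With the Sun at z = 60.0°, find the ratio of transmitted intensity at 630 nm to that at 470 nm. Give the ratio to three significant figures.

Airmass: sec 60.0° = 2.0000.
τ(630 nm) = 0.122 × (520/630)⁴ × 2.0000 = 0.122 × 0.4641 × 2.0000 = 0.1133.
τ(470 nm) = 0.122 × (520/470)⁴ × 2.0000 = 0.122 × 1.4984 × 2.0000 = 0.3656.
T(630)/T(470) = exp(τ_B − τ_A) = exp(0.2524) = 1.2871.

1.29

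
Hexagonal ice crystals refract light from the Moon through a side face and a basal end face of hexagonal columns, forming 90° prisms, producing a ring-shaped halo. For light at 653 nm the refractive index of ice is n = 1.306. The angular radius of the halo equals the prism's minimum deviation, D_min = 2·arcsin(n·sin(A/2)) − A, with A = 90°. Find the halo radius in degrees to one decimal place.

44.9°

n·sin(A/2) = 1.306 × sin 45° = 1.306 × 0.7071 = 0.9235.
D_min = 2·arcsin(0.9235) − 90° = 2 × 67.440° − 90° = 44.881°.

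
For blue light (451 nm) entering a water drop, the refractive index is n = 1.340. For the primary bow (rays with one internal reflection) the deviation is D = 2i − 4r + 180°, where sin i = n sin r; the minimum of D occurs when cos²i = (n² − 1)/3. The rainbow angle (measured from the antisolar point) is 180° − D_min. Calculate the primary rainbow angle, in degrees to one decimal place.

cos²i = (1.79560 − 1)/3 = 0.26520; i = arccos(0.51498) = 59.004°.
sin r = sin 59.004°/1.340 = 0.63971; r = 39.770°.
D_min = 2·59.004° − 4·39.770° + 180° = 138.929°.
Rainbow angle = 180° − D_min = 41.071°.

41.1°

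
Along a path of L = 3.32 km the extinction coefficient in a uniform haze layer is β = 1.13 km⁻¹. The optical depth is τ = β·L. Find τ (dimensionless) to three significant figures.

3.75

τ = β·L = 1.13 × 3.32 = 3.7516.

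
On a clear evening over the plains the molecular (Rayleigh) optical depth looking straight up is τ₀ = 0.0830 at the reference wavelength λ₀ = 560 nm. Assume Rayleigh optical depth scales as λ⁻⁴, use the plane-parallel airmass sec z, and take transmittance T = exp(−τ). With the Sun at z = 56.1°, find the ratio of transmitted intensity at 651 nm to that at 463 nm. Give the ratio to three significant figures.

Airmass: sec 56.1° = 1.7929.
τ(651 nm) = 0.0830 × (560/651)⁴ × 1.7929 = 0.0830 × 0.5476 × 1.7929 = 0.0815.
τ(463 nm) = 0.0830 × (560/463)⁴ × 1.7929 = 0.0830 × 2.1401 × 1.7929 = 0.3185.
T(651)/T(463) = exp(τ_B − τ_A) = exp(0.2370) = 1.2674.

1.27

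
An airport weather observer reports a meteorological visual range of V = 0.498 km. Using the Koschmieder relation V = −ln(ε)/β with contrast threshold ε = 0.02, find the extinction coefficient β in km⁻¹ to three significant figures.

β = −ln(0.02) / V = 3.912 / 0.498 = 7.8555 km⁻¹.

7.86 km⁻¹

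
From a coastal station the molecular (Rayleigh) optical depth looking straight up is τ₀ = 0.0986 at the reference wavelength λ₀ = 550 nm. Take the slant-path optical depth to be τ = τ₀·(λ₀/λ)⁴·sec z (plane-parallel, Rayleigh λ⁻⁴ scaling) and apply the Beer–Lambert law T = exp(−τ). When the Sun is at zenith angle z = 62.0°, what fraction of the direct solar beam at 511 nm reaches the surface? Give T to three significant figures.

sec 62.0° = 2.1301.
τ = 0.0986 × (550/511)⁴ × 2.1301 = 0.0986 × 1.3420 × 2.1301 = 0.2819.
T = exp(−0.2819) = 0.7544.

0.754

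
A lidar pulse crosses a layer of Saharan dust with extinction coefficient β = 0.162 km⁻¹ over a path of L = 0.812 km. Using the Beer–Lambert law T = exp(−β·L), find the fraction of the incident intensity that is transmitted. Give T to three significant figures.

0.877

τ = β·L = 0.162 × 0.812 = 0.1315.
T = exp(−0.1315) = 0.8767.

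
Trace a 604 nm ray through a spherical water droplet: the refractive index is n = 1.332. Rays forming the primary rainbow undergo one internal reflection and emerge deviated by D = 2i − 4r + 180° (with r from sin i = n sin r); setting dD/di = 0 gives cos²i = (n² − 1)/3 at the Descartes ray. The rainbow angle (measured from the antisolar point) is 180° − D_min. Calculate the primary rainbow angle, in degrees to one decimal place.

42.2°

cos²i = (1.77422 − 1)/3 = 0.25807; i = arccos(0.50801) = 59.469°.
sin r = sin 59.469°/1.332 = 0.64666; r = 40.290°.
D_min = 2·59.469° − 4·40.290° + 180° = 137.776°.
Rainbow angle = 180° − D_min = 42.224°.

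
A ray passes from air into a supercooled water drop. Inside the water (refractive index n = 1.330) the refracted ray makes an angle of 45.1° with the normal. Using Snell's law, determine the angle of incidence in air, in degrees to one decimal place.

70.4°

Snell: sin θ_i = n · sin θ_r = 1.330 × sin 45.1° = 1.330 × 0.7083 = 0.9421.
θ_i = arcsin(0.9421) = 70.41°.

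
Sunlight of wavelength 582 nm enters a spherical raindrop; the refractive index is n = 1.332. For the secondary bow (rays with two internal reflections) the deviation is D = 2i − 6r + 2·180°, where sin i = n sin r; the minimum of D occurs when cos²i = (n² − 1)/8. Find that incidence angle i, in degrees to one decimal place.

cos²i = (1.332² − 1)/8 = (1.77422 − 1)/8 = 0.09678.
cos i = 0.31109, so i = 71.875°.

71.9°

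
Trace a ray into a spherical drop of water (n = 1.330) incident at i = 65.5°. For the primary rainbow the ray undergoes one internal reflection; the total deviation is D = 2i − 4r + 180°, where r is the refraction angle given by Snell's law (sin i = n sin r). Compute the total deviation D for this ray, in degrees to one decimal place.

138.3°

sin r = sin 65.5° / 1.330 = 0.9100/1.330 = 0.6842; r = 43.17°.
D = 2·65.5° − 4·43.17° + 180° = 131.00° − 172.69° + 180° = 138.31°.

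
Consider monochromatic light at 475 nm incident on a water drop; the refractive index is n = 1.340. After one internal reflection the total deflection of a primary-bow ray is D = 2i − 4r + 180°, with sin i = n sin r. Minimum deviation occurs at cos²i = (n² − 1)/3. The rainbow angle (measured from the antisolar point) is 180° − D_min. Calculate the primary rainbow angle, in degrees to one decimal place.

41.1°

cos²i = (1.79560 − 1)/3 = 0.26520; i = arccos(0.51498) = 59.004°.
sin r = sin 59.004°/1.340 = 0.63971; r = 39.770°.
D_min = 2·59.004° − 4·39.770° + 180° = 138.929°.
Rainbow angle = 180° − D_min = 41.071°.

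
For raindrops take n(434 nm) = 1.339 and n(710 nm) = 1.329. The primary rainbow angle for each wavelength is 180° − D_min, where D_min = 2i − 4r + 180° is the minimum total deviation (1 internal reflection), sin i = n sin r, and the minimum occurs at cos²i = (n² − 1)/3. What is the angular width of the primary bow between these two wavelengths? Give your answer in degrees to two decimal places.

1.45°

At 434 nm (n = 1.339): cos²i = 0.26431 → i = 59.062°, r = 39.834°, D_min = 138.786°, rainbow angle = 41.214°.
At 710 nm (n = 1.329): cos²i = 0.25541 → i = 59.643°, r = 40.487°, D_min = 137.337°, rainbow angle = 42.663°.
Angular width = |41.214° − 42.663°| = 1.450°.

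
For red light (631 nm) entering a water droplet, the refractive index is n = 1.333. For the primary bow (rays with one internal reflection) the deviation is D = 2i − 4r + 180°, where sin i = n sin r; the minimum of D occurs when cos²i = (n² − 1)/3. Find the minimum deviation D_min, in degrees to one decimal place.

137.9°

cos²i = (1.77689 − 1)/3 = 0.25896; i = arccos(0.50888) = 59.410°.
sin r = sin 59.410°/1.333 = 0.64579; r = 40.225°.
D_min = 2·59.410° − 4·40.225° + 180° = 137.922°.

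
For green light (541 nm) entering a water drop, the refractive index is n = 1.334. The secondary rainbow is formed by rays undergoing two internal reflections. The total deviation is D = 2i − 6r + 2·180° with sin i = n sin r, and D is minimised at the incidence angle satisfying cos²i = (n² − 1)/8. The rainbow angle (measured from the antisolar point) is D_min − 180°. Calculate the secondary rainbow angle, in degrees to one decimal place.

51.2°

cos²i = (1.77956 − 1)/8 = 0.09744; i = arccos(0.31216) = 71.810°.
sin r = sin 71.810°/1.334 = 0.71217; r = 45.411°.
D_min = 2·71.810° − 6·45.411° + 360° = 231.153°.
Rainbow angle = D_min − 180° = 51.153°.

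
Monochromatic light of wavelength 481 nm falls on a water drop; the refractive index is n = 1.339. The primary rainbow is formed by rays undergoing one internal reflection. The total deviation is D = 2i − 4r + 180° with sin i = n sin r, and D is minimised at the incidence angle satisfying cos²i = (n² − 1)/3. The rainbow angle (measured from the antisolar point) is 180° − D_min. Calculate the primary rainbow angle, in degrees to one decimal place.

cos²i = (1.79292 − 1)/3 = 0.26431; i = arccos(0.51411) = 59.062°.
sin r = sin 59.062°/1.339 = 0.64057; r = 39.834°.
D_min = 2·59.062° − 4·39.834° + 180° = 138.786°.
Rainbow angle = 180° − D_min = 41.214°.

41.2°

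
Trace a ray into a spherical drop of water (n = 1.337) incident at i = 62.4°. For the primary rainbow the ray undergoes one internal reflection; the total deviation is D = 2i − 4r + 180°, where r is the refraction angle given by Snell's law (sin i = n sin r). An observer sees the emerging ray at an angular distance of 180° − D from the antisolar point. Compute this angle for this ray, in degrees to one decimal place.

41.3°

sin r = sin 62.4° / 1.337 = 0.8862/1.337 = 0.6628; r = 41.52°.
D = 2·62.4° − 4·41.52° + 180° = 124.80° − 166.06° + 180° = 138.74°.
Angle from antisolar point = 180° − D = 41.26°.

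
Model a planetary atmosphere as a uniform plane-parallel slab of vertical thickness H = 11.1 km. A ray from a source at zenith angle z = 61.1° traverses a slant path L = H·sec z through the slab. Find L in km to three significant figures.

sec z = 1/cos 61.1° = 2.0692.
L = 11.1 × 2.0692 = 22.968 km.

23.0 km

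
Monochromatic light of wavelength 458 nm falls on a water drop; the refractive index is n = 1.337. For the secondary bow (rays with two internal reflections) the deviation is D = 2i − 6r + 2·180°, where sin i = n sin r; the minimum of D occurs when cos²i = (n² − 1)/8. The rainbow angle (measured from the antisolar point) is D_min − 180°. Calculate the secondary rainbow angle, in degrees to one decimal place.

cos²i = (1.78757 − 1)/8 = 0.09845; i = arccos(0.31376) = 71.714°.
sin r = sin 71.714°/1.337 = 0.71017; r = 45.249°.
D_min = 2·71.714° − 6·45.249° + 360° = 231.934°.
Rainbow angle = D_min − 180° = 51.934°.

51.9°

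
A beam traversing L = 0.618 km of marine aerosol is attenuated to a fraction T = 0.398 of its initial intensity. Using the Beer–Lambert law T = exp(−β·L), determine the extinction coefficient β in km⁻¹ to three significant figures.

Beer–Lambert: T = exp(−βL) ⇒ β = −ln(T)/L = −ln(0.398)/0.618 = 0.9213/0.618 = 1.491 km⁻¹.

1.49 km⁻¹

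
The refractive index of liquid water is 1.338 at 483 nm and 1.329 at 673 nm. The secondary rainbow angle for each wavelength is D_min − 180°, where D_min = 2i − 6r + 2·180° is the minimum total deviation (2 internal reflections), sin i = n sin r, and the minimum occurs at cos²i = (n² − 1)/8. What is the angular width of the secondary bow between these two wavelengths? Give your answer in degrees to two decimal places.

2.36°

At 483 nm (n = 1.338): cos²i = 0.09878 → i = 71.682°, r = 45.195°, D_min = 232.193°, rainbow angle = 52.193°.
At 673 nm (n = 1.329): cos²i = 0.09578 → i = 71.972°, r = 45.685°, D_min = 229.837°, rainbow angle = 49.837°.
Angular width = |52.193° − 49.837°| = 2.356°.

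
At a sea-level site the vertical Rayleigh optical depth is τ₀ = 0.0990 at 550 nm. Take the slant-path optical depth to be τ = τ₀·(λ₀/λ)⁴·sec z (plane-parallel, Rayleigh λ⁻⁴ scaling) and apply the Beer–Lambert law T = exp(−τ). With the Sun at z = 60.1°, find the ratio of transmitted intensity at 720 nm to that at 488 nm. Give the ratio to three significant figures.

Airmass: sec 60.1° = 2.0061.
τ(720 nm) = 0.0990 × (550/720)⁴ × 2.0061 = 0.0990 × 0.3405 × 2.0061 = 0.0676.
τ(488 nm) = 0.0990 × (550/488)⁴ × 2.0061 = 0.0990 × 1.6135 × 2.0061 = 0.3204.
T(720)/T(488) = exp(τ_B − τ_A) = exp(0.2528) = 1.2877.

1.29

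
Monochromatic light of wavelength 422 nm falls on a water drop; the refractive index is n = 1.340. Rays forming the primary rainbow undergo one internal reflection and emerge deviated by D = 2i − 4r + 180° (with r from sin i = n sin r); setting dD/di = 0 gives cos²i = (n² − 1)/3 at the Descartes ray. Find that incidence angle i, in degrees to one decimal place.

cos²i = (1.340² − 1)/3 = (1.79560 − 1)/3 = 0.26520.
cos i = 0.51498, so i = 59.004°.

59.0°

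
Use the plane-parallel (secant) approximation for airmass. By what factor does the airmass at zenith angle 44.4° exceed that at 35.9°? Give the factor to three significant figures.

X(44.4°)/X(35.9°) = sec 44.4° / sec 35.9° = cos 35.9° / cos 44.4° = 0.8100/0.7145 = 1.1338.

1.13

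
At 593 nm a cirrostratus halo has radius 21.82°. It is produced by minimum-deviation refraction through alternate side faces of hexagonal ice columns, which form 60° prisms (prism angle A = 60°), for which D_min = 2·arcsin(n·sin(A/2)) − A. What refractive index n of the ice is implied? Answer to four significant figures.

Rearranging: n = sin((D_min + A)/2) / sin(A/2).
(D_min + A)/2 = (21.82° + 60°)/2 = 40.910°.
n = sin 40.910° / sin 30° = 0.6549 / 0.5000 = 1.3097.

1.310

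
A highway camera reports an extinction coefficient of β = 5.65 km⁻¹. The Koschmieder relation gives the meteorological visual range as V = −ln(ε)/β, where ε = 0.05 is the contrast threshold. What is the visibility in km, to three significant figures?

0.530 km

V = −ln(0.05) / 5.65 = 2.996 / 5.65 = 0.5302 km.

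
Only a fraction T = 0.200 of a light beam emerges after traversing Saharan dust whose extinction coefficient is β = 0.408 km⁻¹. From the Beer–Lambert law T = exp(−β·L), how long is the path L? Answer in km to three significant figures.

Beer–Lambert: T = exp(−βL) ⇒ L = −ln(T)/β = −ln(0.200)/0.408 = 1.6094/0.408 = 3.945 km.

3.94 km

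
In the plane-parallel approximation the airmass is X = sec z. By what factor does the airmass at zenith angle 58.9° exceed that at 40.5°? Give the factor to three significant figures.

X(58.9°)/X(40.5°) = sec 58.9° / sec 40.5° = cos 40.5° / cos 58.9° = 0.7604/0.5165 = 1.4721.

1.47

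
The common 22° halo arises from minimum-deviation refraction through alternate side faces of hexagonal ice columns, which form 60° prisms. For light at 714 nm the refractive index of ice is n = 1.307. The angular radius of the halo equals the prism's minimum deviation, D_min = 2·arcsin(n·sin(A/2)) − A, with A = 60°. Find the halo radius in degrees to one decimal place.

n·sin(A/2) = 1.307 × sin 30° = 1.307 × 0.5000 = 0.6535.
D_min = 2·arcsin(0.6535) − 60° = 2 × 40.806° − 60° = 21.612°.

21.6°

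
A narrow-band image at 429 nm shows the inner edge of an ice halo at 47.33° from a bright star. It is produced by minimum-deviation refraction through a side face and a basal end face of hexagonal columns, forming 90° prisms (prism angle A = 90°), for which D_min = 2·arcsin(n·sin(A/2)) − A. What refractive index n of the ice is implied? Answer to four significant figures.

Rearranging: n = sin((D_min + A)/2) / sin(A/2).
(D_min + A)/2 = (47.33° + 90°)/2 = 68.665°.
n = sin 68.665° / sin 45° = 0.9315 / 0.7071 = 1.3173.

1.317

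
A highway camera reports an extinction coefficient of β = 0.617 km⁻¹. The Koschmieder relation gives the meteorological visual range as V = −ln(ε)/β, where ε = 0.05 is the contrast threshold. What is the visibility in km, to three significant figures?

4.86 km

V = −ln(0.05) / 0.617 = 2.996 / 0.617 = 4.8553 km.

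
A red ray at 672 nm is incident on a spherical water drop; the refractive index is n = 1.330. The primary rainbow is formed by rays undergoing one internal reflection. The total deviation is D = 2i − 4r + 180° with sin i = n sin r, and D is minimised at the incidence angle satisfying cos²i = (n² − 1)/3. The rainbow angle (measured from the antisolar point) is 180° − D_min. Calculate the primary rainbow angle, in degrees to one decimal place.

42.5°

cos²i = (1.76890 − 1)/3 = 0.25630; i = arccos(0.50626) = 59.585°.
sin r = sin 59.585°/1.330 = 0.64841; r = 40.422°.
D_min = 2·59.585° − 4·40.422° + 180° = 137.484°.
Rainbow angle = 180° − D_min = 42.516°.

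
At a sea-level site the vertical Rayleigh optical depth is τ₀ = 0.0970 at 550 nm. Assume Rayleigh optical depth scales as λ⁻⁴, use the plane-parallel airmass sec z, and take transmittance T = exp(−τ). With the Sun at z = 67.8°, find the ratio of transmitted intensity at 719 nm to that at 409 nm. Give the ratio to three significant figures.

2.12

Airmass: sec 67.8° = 2.6466.
τ(719 nm) = 0.0970 × (550/719)⁴ × 2.6466 = 0.0970 × 0.3424 × 2.6466 = 0.0879.
τ(409 nm) = 0.0970 × (550/409)⁴ × 2.6466 = 0.0970 × 3.2701 × 2.6466 = 0.8395.
T(719)/T(409) = exp(τ_B − τ_A) = exp(0.7516) = 2.1204.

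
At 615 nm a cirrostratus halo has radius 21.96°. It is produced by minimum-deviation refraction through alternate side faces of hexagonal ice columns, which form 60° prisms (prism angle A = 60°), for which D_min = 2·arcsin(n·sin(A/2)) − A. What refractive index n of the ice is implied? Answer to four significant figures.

Rearranging: n = sin((D_min + A)/2) / sin(A/2).
(D_min + A)/2 = (21.96° + 60°)/2 = 40.980°.
n = sin 40.980° / sin 30° = 0.6558 / 0.5000 = 1.3116.

1.312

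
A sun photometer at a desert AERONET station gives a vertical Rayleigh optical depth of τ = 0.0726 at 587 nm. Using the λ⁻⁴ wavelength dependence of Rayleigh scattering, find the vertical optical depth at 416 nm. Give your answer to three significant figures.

0.288

τ(416 nm) = τ(587 nm) × (587/416)⁴ = 0.0726 × (1.4111)⁴ = 0.0726 × 3.9644 = 0.2878.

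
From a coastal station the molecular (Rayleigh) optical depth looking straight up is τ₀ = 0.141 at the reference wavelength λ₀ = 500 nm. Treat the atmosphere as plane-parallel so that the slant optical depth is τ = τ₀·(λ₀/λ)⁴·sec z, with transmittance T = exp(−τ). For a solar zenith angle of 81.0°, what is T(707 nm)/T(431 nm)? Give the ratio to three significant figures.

Airmass: sec 81.0° = 6.3925.
τ(707 nm) = 0.141 × (500/707)⁴ × 6.3925 = 0.141 × 0.2502 × 6.3925 = 0.2255.
τ(431 nm) = 0.141 × (500/431)⁴ × 6.3925 = 0.141 × 1.8112 × 6.3925 = 1.6325.
T(707)/T(431) = exp(τ_B − τ_A) = exp(1.4070) = 4.0839.

4.08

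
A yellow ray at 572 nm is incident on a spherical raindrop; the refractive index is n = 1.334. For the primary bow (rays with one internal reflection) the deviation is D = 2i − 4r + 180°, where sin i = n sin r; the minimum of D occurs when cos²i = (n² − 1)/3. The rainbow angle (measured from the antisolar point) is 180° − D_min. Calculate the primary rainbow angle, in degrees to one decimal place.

41.9°

cos²i = (1.77956 − 1)/3 = 0.25985; i = arccos(0.50976) = 59.352°.
sin r = sin 59.352°/1.334 = 0.64492; r = 40.159°.
D_min = 2·59.352° − 4·40.159° + 180° = 138.067°.
Rainbow angle = 180° − D_min = 41.933°.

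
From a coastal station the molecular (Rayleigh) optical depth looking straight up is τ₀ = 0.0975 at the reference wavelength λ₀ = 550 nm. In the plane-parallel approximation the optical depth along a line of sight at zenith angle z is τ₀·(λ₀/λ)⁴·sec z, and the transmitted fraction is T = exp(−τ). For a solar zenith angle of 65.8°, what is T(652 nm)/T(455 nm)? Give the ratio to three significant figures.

1.47

Airmass: sec 65.8° = 2.4395.
τ(652 nm) = 0.0975 × (550/652)⁴ × 2.4395 = 0.0975 × 0.5064 × 2.4395 = 0.1204.
τ(455 nm) = 0.0975 × (550/455)⁴ × 2.4395 = 0.0975 × 2.1350 × 2.4395 = 0.5078.
T(652)/T(455) = exp(τ_B − τ_A) = exp(0.3874) = 1.4731.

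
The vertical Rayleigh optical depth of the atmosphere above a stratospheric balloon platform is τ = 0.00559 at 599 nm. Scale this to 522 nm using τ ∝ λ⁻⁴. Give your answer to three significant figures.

τ(522 nm) = τ(599 nm) × (599/522)⁴ = 0.00559 × (1.1475)⁴ = 0.00559 × 1.7339 = 0.0097.

0.00969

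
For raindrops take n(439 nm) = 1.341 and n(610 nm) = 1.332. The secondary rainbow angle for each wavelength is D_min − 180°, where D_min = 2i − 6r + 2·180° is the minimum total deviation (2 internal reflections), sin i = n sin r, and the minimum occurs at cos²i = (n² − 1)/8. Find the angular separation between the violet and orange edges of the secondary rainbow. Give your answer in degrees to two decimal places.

2.34°

At 439 nm (n = 1.341): cos²i = 0.09979 → i = 71.586°, r = 45.034°, D_min = 232.966°, rainbow angle = 52.966°.
At 610 nm (n = 1.332): cos²i = 0.09678 → i = 71.875°, r = 45.520°, D_min = 230.628°, rainbow angle = 50.628°.
Angular width = |52.966° − 50.628°| = 2.337°.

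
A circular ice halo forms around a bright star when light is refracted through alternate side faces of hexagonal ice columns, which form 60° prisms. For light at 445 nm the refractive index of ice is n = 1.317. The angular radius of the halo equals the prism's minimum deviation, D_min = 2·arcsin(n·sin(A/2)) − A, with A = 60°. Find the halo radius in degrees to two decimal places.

n·sin(A/2) = 1.317 × sin 30° = 1.317 × 0.5000 = 0.6585.
D_min = 2·arcsin(0.6585) − 60° = 2 × 41.186° − 60° = 22.371°.

22.37°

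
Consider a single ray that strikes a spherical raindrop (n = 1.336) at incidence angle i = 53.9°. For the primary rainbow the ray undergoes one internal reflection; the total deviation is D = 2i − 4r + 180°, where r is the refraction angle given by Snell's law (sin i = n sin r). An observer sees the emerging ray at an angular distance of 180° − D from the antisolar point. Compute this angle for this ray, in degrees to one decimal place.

sin r = sin 53.9° / 1.336 = 0.8080/1.336 = 0.6048; r = 37.21°.
D = 2·53.9° − 4·37.21° + 180° = 107.80° − 148.85° + 180° = 138.95°.
Angle from antisolar point = 180° − D = 41.05°.

41.1°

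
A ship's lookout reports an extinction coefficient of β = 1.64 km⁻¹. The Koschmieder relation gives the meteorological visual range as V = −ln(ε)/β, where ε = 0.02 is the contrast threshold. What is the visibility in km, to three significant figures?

2.39 km

V = −ln(0.02) / 1.64 = 3.912 / 1.64 = 2.3854 km.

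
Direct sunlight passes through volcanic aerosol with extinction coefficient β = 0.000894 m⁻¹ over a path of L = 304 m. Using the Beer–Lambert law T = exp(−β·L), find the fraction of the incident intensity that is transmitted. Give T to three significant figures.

0.762

τ = β·L = 0.000894 × 304 = 0.2718.
T = exp(−0.2718) = 0.7620.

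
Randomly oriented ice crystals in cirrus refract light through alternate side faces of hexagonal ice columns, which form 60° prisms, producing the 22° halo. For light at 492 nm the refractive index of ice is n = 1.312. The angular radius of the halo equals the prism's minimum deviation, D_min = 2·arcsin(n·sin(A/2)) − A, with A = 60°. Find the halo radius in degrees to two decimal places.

n·sin(A/2) = 1.312 × sin 30° = 1.312 × 0.5000 = 0.6560.
D_min = 2·arcsin(0.6560) − 60° = 2 × 40.996° − 60° = 21.991°.

21.99°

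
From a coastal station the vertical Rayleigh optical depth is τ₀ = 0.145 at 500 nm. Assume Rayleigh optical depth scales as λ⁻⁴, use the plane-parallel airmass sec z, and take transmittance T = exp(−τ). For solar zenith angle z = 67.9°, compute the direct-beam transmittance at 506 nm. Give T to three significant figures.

sec 67.9° = 2.6580.
τ = 0.145 × (500/506)⁴ × 2.6580 = 0.145 × 0.9534 × 2.6580 = 0.3675.
T = exp(−0.3675) = 0.6925.

0.692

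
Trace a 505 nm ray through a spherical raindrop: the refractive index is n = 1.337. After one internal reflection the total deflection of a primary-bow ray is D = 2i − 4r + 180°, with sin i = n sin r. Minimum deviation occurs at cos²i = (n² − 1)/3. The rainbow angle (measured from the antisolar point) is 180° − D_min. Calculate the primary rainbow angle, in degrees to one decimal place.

41.5°

cos²i = (1.78757 − 1)/3 = 0.26252; i = arccos(0.51237) = 59.178°.
sin r = sin 59.178°/1.337 = 0.64231; r = 39.964°.
D_min = 2·59.178° − 4·39.964° + 180° = 138.500°.
Rainbow angle = 180° − D_min = 41.500°.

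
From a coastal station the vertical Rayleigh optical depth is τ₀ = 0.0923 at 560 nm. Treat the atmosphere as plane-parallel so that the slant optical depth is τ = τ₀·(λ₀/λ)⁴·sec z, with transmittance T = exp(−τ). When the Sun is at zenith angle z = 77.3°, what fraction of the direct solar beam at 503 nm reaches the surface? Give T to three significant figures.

sec 77.3° = 4.5486.
τ = 0.0923 × (560/503)⁴ × 4.5486 = 0.0923 × 1.5363 × 4.5486 = 0.6450.
T = exp(−0.6450) = 0.5247.

0.525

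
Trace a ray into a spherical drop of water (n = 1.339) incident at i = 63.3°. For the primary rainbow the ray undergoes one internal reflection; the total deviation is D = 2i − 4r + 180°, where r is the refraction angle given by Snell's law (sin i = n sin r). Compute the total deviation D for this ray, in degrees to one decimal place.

sin r = sin 63.3° / 1.339 = 0.8934/1.339 = 0.6672; r = 41.85°.
D = 2·63.3° − 4·41.85° + 180° = 126.60° − 167.40° + 180° = 139.20°.

139.2°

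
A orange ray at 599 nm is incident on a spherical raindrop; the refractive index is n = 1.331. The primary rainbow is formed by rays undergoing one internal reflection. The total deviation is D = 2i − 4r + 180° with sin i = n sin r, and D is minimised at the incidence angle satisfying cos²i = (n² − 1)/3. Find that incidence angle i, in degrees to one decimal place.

cos²i = (1.331² − 1)/3 = (1.77156 − 1)/3 = 0.25719.
cos i = 0.50714, so i = 59.527°.

59.5°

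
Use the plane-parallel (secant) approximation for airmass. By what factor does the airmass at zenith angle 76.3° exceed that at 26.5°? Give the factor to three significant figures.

3.78

X(76.3°)/X(26.5°) = sec 76.3° / sec 26.5° = cos 26.5° / cos 76.3° = 0.8949/0.2368 = 3.7787.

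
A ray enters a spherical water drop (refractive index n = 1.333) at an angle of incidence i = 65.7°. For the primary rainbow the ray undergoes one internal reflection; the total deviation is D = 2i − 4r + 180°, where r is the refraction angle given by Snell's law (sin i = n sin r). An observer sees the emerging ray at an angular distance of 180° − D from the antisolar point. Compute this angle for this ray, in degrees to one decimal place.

41.1°

sin r = sin 65.7° / 1.333 = 0.9114/1.333 = 0.6837; r = 43.14°.
D = 2·65.7° − 4·43.14° + 180° = 131.40° − 172.54° + 180° = 138.86°.
Angle from antisolar point = 180° − D = 41.14°.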